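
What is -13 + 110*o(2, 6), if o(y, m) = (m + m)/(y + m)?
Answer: 152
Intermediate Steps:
o(y, m) = 2*m/(m + y) (o(y, m) = (2*m)/(m + y) = 2*m/(m + y))
-13 + 110*o(2, 6) = -13 + 110*(2*6/(6 + 2)) = -13 + 110*(2*6/8) = -13 + 110*(2*6*(⅛)) = -13 + 110*(3/2) = -13 + 165 = 152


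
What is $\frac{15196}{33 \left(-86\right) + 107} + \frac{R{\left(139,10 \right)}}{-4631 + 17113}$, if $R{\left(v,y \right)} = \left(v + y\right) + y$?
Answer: $- \frac{189242243}{34088342} \approx -5.5515$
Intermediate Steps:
$R{\left(v,y \right)} = v + 2 y$
$\frac{15196}{33 \left(-86\right) + 107} + \frac{R{\left(139,10 \right)}}{-4631 + 17113} = \frac{15196}{33 \left(-86\right) + 107} + \frac{139 + 2 \cdot 10}{-4631 + 17113} = \frac{15196}{-2838 + 107} + \frac{139 + 20}{12482} = \frac{15196}{-2731} + 159 \cdot \frac{1}{12482} = 15196 \left(- \frac{1}{2731}\right) + \frac{159}{12482} = - \frac{15196}{2731} + \frac{159}{12482} = - \frac{189242243}{34088342}$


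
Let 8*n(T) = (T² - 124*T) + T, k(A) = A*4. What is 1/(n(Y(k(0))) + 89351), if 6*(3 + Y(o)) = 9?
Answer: 32/2859979 ≈ 1.1189e-5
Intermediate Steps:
k(A) = 4*A
Y(o) = -3/2 (Y(o) = -3 + (⅙)*9 = -3 + 3/2 = -3/2)
n(T) = -123*T/8 + T²/8 (n(T) = ((T² - 124*T) + T)/8 = (T² - 123*T)/8 = -123*T/8 + T²/8)
1/(n(Y(k(0))) + 89351) = 1/((⅛)*(-3/2)*(-123 - 3/2) + 89351) = 1/((⅛)*(-3/2)*(-249/2) + 89351) = 1/(747/32 + 89351) = 1/(2859979/32) = 32/2859979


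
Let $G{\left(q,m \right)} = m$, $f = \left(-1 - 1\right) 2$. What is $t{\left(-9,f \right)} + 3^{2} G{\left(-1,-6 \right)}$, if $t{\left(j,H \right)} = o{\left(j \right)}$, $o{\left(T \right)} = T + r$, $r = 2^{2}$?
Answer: $-59$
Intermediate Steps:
$r = 4$
$o{\left(T \right)} = 4 + T$ ($o{\left(T \right)} = T + 4 = 4 + T$)
$f = -4$ ($f = \left(-2\right) 2 = -4$)
$t{\left(j,H \right)} = 4 + j$
$t{\left(-9,f \right)} + 3^{2} G{\left(-1,-6 \right)} = \left(4 - 9\right) + 3^{2} \left(-6\right) = -5 + 9 \left(-6\right) = -5 - 54 = -59$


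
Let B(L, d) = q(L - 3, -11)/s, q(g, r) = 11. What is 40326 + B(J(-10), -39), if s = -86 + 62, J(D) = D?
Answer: 967813/24 ≈ 40326.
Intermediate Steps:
s = -24
B(L, d) = -11/24 (B(L, d) = 11/(-24) = 11*(-1/24) = -11/24)
40326 + B(J(-10), -39) = 40326 - 11/24 = 967813/24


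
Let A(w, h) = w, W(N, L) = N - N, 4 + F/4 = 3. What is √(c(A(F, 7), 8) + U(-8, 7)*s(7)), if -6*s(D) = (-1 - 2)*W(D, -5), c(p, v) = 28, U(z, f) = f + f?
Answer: 2*√7 ≈ 5.2915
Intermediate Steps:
F = -4 (F = -16 + 4*3 = -16 + 12 = -4)
W(N, L) = 0
U(z, f) = 2*f
s(D) = 0 (s(D) = -(-1 - 2)*0/6 = -(-1)*0/2 = -⅙*0 = 0)
√(c(A(F, 7), 8) + U(-8, 7)*s(7)) = √(28 + (2*7)*0) = √(28 + 14*0) = √(28 + 0) = √28 = 2*√7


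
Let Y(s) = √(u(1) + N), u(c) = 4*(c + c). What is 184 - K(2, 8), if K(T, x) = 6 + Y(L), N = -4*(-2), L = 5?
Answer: 174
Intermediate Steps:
u(c) = 8*c (u(c) = 4*(2*c) = 8*c)
N = 8
Y(s) = 4 (Y(s) = √(8*1 + 8) = √(8 + 8) = √16 = 4)
K(T, x) = 10 (K(T, x) = 6 + 4 = 10)
184 - K(2, 8) = 184 - 1*10 = 184 - 10 = 174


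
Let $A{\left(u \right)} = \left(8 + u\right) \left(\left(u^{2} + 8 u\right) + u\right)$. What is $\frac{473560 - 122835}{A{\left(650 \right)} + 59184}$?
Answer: $\frac{350725}{281913484} \approx 0.0012441$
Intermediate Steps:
$A{\left(u \right)} = \left(8 + u\right) \left(u^{2} + 9 u\right)$
$\frac{473560 - 122835}{A{\left(650 \right)} + 59184} = \frac{473560 - 122835}{650 \left(72 + 650^{2} + 17 \cdot 650\right) + 59184} = \frac{350725}{650 \left(72 + 422500 + 11050\right) + 59184} = \frac{350725}{650 \cdot 433622 + 59184} = \frac{350725}{281854300 + 59184} = \frac{350725}{281913484}$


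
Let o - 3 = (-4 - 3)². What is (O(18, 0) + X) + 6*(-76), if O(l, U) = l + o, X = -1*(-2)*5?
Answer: -376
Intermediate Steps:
o = 52 (o = 3 + (-4 - 3)² = 3 + (-7)² = 3 + 49 = 52)
X = 10 (X = 2*5 = 10)
O(l, U) = 52 + l (O(l, U) = l + 52 = 52 + l)
(O(18, 0) + X) + 6*(-76) = ((52 + 18) + 10) + 6*(-76) = (70 + 10) - 456 = 80 - 456 = -376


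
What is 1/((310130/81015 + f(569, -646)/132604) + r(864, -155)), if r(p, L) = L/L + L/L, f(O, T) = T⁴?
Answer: 537145653/705451952614924 ≈ 7.6142e-7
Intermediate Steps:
r(p, L) = 2 (r(p, L) = 1 + 1 = 2)
1/((310130/81015 + f(569, -646)/132604) + r(864, -155)) = 1/((310130/81015 + (-646)⁴/132604) + 2) = 1/((310130*(1/81015) + 174152643856*(1/132604)) + 2) = 1/((62026/16203 + 43538160964/33151) + 2) = 1/(705450878323618/537145653 + 2) = 1/(705451952614924/537145653) = 537145653/705451952614924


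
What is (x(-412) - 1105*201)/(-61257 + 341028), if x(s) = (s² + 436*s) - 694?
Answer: -232687/279771 ≈ -0.83171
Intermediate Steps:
x(s) = -694 + s² + 436*s
(x(-412) - 1105*201)/(-61257 + 341028) = ((-694 + (-412)² + 436*(-412)) - 1105*201)/(-61257 + 341028) = ((-694 + 169744 - 179632) - 222105)/279771 = (-10582 - 222105)*(1/279771) = -232687*1/279771 = -232687/279771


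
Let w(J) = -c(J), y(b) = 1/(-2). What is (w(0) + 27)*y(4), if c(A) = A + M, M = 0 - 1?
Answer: -14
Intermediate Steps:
y(b) = -1/2 (y(b) = 1*(-1/2) = -1/2)
M = -1
c(A) = -1 + A (c(A) = A - 1 = -1 + A)
w(J) = 1 - J (w(J) = -(-1 + J) = 1 - J)
(w(0) + 27)*y(4) = ((1 - 1*0) + 27)*(-1/2) = ((1 + 0) + 27)*(-1/2) = (1 + 27)*(-1/2) = 28*(-1/2) = -14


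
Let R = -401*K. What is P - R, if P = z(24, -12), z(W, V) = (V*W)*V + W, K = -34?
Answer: -10154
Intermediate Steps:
z(W, V) = W + W*V² (z(W, V) = W*V² + W = W + W*V²)
P = 3480 (P = 24*(1 + (-12)²) = 24*(1 + 144) = 24*145 = 3480)
R = 13634 (R = -401*(-34) = 13634)
P - R = 3480 - 1*13634 = 3480 - 13634 = -10154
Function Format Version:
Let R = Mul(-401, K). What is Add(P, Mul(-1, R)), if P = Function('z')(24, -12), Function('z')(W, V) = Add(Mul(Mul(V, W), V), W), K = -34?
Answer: -10154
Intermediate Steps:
Function('z')(W, V) = Add(W, Mul(W, Pow(V, 2))) (Function('z')(W, V) = Add(Mul(W, Pow(V, 2)), W) = Add(W, Mul(W, Pow(V, 2))))
P = 3480 (P = Mul(24, Add(1, Pow(-12, 2))) = Mul(24, Add(1, 144)) = Mul(24, 145) = 3480)
R = 13634 (R = Mul(-401, -34) = 13634)
Add(P, Mul(-1, R)) = Add(3480, Mul(-1, 13634)) = Add(3480, -13634) = -10154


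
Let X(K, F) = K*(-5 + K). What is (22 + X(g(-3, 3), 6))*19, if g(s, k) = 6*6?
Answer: 21622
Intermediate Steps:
g(s, k) = 36
(22 + X(g(-3, 3), 6))*19 = (22 + 36*(-5 + 36))*19 = (22 + 36*31)*19 = (22 + 1116)*19 = 1138*19 = 21622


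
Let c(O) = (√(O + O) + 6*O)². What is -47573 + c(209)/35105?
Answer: -1668477231/35105 + 2508*√418/35105 ≈ -47527.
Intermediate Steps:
c(O) = (6*O + √2*√O)² (c(O) = (√(2*O) + 6*O)² = (√2*√O + 6*O)² = (6*O + √2*√O)²)
-47573 + c(209)/35105 = -47573 + (6*209 + √2*√209)²/35105 = -47573 + (1254 + √418)²*(1/35105) = -47573 + (1254 + √418)²/35105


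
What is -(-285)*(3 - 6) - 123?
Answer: -978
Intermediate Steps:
-(-285)*(3 - 6) - 123 = -(-285)*(-3) - 123 = -95*9 - 123 = -855 - 123 = -978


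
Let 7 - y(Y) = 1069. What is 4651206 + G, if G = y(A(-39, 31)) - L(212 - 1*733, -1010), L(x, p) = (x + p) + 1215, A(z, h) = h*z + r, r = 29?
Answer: 4650460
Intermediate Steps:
A(z, h) = 29 + h*z (A(z, h) = h*z + 29 = 29 + h*z)
L(x, p) = 1215 + p + x (L(x, p) = (p + x) + 1215 = 1215 + p + x)
y(Y) = -1062 (y(Y) = 7 - 1*1069 = 7 - 1069 = -1062)
G = -746 (G = -1062 - (1215 - 1010 + (212 - 1*733)) = -1062 - (1215 - 1010 + (212 - 733)) = -1062 - (1215 - 1010 - 521) = -1062 - 1*(-316) = -1062 + 316 = -746)
4651206 + G = 4651206 - 746 = 4650460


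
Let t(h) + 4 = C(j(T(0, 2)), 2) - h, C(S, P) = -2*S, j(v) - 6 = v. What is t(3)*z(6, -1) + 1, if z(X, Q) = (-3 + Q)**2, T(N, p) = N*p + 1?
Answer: -335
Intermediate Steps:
T(N, p) = 1 + N*p
j(v) = 6 + v
t(h) = -18 - h (t(h) = -4 + (-2*(6 + (1 + 0*2)) - h) = -4 + (-2*(6 + (1 + 0)) - h) = -4 + (-2*(6 + 1) - h) = -4 + (-2*7 - h) = -4 + (-14 - h) = -18 - h)
t(3)*z(6, -1) + 1 = (-18 - 1*3)*(-3 - 1)**2 + 1 = (-18 - 3)*(-4)**2 + 1 = -21*16 + 1 = -336 + 1 = -335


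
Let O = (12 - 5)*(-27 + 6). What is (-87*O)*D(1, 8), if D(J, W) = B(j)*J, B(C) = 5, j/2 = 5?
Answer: 63945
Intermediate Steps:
j = 10 (j = 2*5 = 10)
D(J, W) = 5*J
O = -147 (O = 7*(-21) = -147)
(-87*O)*D(1, 8) = (-87*(-147))*(5*1) = 12789*5 = 63945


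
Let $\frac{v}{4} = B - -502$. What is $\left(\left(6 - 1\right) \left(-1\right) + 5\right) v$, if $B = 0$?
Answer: $0$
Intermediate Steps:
$v = 2008$ ($v = 4 \left(0 - -502\right) = 4 \left(0 + 502\right) = 4 \cdot 502 = 2008$)
$\left(\left(6 - 1\right) \left(-1\right) + 5\right) v = \left(\left(6 - 1\right) \left(-1\right) + 5\right) 2008 = \left(5 \left(-1\right) + 5\right) 2008 = \left(-5 + 5\right) 2008 = 0 \cdot 2008 = 0$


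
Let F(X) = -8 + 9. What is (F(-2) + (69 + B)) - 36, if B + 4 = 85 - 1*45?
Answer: 70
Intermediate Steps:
F(X) = 1
B = 36 (B = -4 + (85 - 1*45) = -4 + (85 - 45) = -4 + 40 = 36)
(F(-2) + (69 + B)) - 36 = (1 + (69 + 36)) - 36 = (1 + 105) - 36 = 106 - 36 = 70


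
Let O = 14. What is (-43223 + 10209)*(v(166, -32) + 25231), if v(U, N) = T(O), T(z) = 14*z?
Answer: -839446978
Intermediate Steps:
v(U, N) = 196 (v(U, N) = 14*14 = 196)
(-43223 + 10209)*(v(166, -32) + 25231) = (-43223 + 10209)*(196 + 25231) = -33014*25427 = -839446978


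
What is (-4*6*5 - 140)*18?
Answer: -4680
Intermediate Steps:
(-4*6*5 - 140)*18 = (-24*5 - 140)*18 = (-120 - 140)*18 = -260*18 = -4680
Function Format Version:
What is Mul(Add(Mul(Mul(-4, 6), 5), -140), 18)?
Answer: -4680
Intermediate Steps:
Mul(Add(Mul(Mul(-4, 6), 5), -140), 18) = Mul(Add(Mul(-24, 5), -140), 18) = Mul(Add(-120, -140), 18) = Mul(-260, 18) = -4680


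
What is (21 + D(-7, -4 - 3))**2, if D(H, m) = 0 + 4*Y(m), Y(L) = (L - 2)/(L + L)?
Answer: 27225/49 ≈ 555.61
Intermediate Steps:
Y(L) = (-2 + L)/(2*L) (Y(L) = (-2 + L)/((2*L)) = (-2 + L)*(1/(2*L)) = (-2 + L)/(2*L))
D(H, m) = 2*(-2 + m)/m (D(H, m) = 0 + 4*((-2 + m)/(2*m)) = 0 + 2*(-2 + m)/m = 2*(-2 + m)/m)
(21 + D(-7, -4 - 3))**2 = (21 + (2 - 4/(-4 - 3)))**2 = (21 + (2 - 4/(-7)))**2 = (21 + (2 - 4*(-1/7)))**2 = (21 + (2 + 4/7))**2 = (21 + 18/7)**2 = (165/7)**2 = 27225/49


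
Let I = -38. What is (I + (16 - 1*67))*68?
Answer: -6052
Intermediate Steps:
(I + (16 - 1*67))*68 = (-38 + (16 - 1*67))*68 = (-38 + (16 - 67))*68 = (-38 - 51)*68 = -89*68 = -6052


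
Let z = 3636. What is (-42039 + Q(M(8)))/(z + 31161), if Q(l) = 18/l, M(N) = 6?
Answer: -14012/11599 ≈ -1.2080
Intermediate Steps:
(-42039 + Q(M(8)))/(z + 31161) = (-42039 + 18/6)/(3636 + 31161) = (-42039 + 18*(⅙))/34797 = (-42039 + 3)*(1/34797) = -42036*1/34797 = -14012/11599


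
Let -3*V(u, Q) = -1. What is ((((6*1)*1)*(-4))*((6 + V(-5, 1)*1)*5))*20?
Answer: -15200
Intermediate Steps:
V(u, Q) = ⅓ (V(u, Q) = -⅓*(-1) = ⅓)
((((6*1)*1)*(-4))*((6 + V(-5, 1)*1)*5))*20 = ((((6*1)*1)*(-4))*((6 + (⅓)*1)*5))*20 = (((6*1)*(-4))*((6 + ⅓)*5))*20 = ((6*(-4))*((19/3)*5))*20 = -24*95/3*20 = -760*20 = -15200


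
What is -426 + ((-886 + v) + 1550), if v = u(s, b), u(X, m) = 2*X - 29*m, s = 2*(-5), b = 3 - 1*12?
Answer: 479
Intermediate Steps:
b = -9 (b = 3 - 12 = -9)
s = -10
u(X, m) = -29*m + 2*X
v = 241 (v = -29*(-9) + 2*(-10) = 261 - 20 = 241)
-426 + ((-886 + v) + 1550) = -426 + ((-886 + 241) + 1550) = -426 + (-645 + 1550) = -426 + 905 = 479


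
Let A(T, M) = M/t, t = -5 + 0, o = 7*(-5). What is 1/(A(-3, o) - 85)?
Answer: -1/78 ≈ -0.012821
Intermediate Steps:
o = -35
t = -5
A(T, M) = -M/5 (A(T, M) = M/(-5) = M*(-⅕) = -M/5)
1/(A(-3, o) - 85) = 1/(-⅕*(-35) - 85) = 1/(7 - 85) = 1/(-78) = -1/78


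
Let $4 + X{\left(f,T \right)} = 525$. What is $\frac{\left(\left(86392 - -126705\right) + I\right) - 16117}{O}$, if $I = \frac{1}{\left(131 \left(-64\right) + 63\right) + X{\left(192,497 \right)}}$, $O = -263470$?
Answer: $- \frac{1536443999}{2055066000} \approx -0.74764$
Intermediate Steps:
$X{\left(f,T \right)} = 521$ ($X{\left(f,T \right)} = -4 + 525 = 521$)
$I = - \frac{1}{7800}$ ($I = \frac{1}{\left(131 \left(-64\right) + 63\right) + 521} = \frac{1}{\left(-8384 + 63\right) + 521} = \frac{1}{-8321 + 521} = \frac{1}{-7800} = - \frac{1}{7800} \approx -0.00012821$)
$\frac{\left(\left(86392 - -126705\right) + I\right) - 16117}{O} = \frac{\left(\left(86392 - -126705\right) - \frac{1}{7800}\right) - 16117}{-263470} = \left(\left(\left(86392 + 126705\right) - \frac{1}{7800}\right) - 16117\right) \left(- \frac{1}{263470}\right) = \left(\left(213097 - \frac{1}{7800}\right) - 16117\right) \left(- \frac{1}{263470}\right) = \left(\frac{1662156599}{7800} - 16117\right) \left(- \frac{1}{263470}\right) = \frac{1536443999}{7800} \left(- \frac{1}{263470}\right) = - \frac{1536443999}{2055066000}$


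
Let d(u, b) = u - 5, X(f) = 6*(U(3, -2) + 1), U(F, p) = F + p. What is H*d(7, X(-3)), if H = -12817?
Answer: -25634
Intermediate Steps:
X(f) = 12 (X(f) = 6*((3 - 2) + 1) = 6*(1 + 1) = 6*2 = 12)
d(u, b) = -5 + u
H*d(7, X(-3)) = -12817*(-5 + 7) = -12817*2 = -25634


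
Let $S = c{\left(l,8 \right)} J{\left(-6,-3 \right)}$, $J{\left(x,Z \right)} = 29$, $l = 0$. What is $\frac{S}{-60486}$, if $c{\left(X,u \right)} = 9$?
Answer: $- \frac{87}{20162} \approx -0.004315$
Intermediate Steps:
$S = 261$ ($S = 9 \cdot 29 = 261$)
$\frac{S}{-60486} = \frac{261}{-60486} = 261 \left(- \frac{1}{60486}\right) = - \frac{87}{20162}$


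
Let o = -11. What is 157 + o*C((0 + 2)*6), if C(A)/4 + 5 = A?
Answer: -151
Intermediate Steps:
C(A) = -20 + 4*A
157 + o*C((0 + 2)*6) = 157 - 11*(-20 + 4*((0 + 2)*6)) = 157 - 11*(-20 + 4*(2*6)) = 157 - 11*(-20 + 4*12) = 157 - 11*(-20 + 48) = 157 - 11*28 = 157 - 308 = -151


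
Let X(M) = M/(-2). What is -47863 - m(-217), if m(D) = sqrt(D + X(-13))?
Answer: -47863 - I*sqrt(842)/2 ≈ -47863.0 - 14.509*I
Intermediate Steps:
X(M) = -M/2 (X(M) = M*(-1/2) = -M/2)
m(D) = sqrt(13/2 + D) (m(D) = sqrt(D - 1/2*(-13)) = sqrt(D + 13/2) = sqrt(13/2 + D))
-47863 - m(-217) = -47863 - sqrt(26 + 4*(-217))/2 = -47863 - sqrt(26 - 868)/2 = -47863 - sqrt(-842)/2 = -47863 - I*sqrt(842)/2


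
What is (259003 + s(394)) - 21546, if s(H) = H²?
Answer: 392693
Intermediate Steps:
(259003 + s(394)) - 21546 = (259003 + 394²) - 21546 = (259003 + 155236) - 21546 = 414239 - 21546 = 392693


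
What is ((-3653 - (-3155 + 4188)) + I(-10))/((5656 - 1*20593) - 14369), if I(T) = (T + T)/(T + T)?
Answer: 4685/29306 ≈ 0.15986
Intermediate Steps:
I(T) = 1 (I(T) = (2*T)/((2*T)) = (2*T)*(1/(2*T)) = 1)
((-3653 - (-3155 + 4188)) + I(-10))/((5656 - 1*20593) - 14369) = ((-3653 - (-3155 + 4188)) + 1)/((5656 - 1*20593) - 14369) = ((-3653 - 1*1033) + 1)/((5656 - 20593) - 14369) = ((-3653 - 1033) + 1)/(-14937 - 14369) = (-4686 + 1)/(-29306) = -4685*(-1/29306) = 4685/29306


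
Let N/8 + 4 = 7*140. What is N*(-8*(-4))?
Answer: 249856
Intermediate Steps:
N = 7808 (N = -32 + 8*(7*140) = -32 + 8*980 = -32 + 7840 = 7808)
N*(-8*(-4)) = 7808*(-8*(-4)) = 7808*32 = 249856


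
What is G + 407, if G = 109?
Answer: 516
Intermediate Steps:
G + 407 = 109 + 407 = 516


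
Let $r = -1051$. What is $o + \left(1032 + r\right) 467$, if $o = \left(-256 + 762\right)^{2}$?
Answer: $247163$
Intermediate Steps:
$o = 256036$ ($o = 506^{2} = 256036$)
$o + \left(1032 + r\right) 467 = 256036 + \left(1032 - 1051\right) 467 = 256036 - 8873 = 247163$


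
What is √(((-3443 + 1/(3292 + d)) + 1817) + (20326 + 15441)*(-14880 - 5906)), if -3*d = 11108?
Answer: I*√70527066549863/308 ≈ 27266.0*I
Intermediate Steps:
d = -11108/3 (d = -⅓*11108 = -11108/3 ≈ -3702.7)
√(((-3443 + 1/(3292 + d)) + 1817) + (20326 + 15441)*(-14880 - 5906)) = √(((-3443 + 1/(3292 - 11108/3)) + 1817) + (20326 + 15441)*(-14880 - 5906)) = √(((-3443 + 1/(-1232/3)) + 1817) + 35767*(-20786)) = √(((-3443 - 3/1232) + 1817) - 743452862) = √((-4241779/1232 + 1817) - 743452862) = √(-2003235/1232 - 743452862) = √(-915935929219/1232) = I*√70527066549863/308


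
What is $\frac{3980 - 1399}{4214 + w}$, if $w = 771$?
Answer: $\frac{2581}{4985} \approx 0.51775$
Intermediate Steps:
$\frac{3980 - 1399}{4214 + w} = \frac{3980 - 1399}{4214 + 771} = \frac{2581}{4985}$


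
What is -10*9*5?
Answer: -450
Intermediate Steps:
-10*9*5 = -90*5 = -450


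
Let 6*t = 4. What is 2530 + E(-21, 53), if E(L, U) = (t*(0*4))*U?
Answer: 2530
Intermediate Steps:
t = ⅔ (t = (⅙)*4 = ⅔ ≈ 0.66667)
E(L, U) = 0 (E(L, U) = (2*(0*4)/3)*U = ((⅔)*0)*U = 0*U = 0)
2530 + E(-21, 53) = 2530 + 0 = 2530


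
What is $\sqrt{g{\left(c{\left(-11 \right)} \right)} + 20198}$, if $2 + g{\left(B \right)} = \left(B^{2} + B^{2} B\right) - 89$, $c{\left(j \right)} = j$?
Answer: $\sqrt{18897} \approx 137.47$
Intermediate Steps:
$g{\left(B \right)} = -91 + B^{2} + B^{3}$ ($g{\left(B \right)} = -2 - \left(89 - B^{2} - B^{2} B\right) = -2 - \left(89 - B^{2} - B^{3}\right) = -2 + \left(-89 + B^{2} + B^{3}\right) = -91 + B^{2} + B^{3}$)
$\sqrt{g{\left(c{\left(-11 \right)} \right)} + 20198} = \sqrt{\left(-91 + \left(-11\right)^{2} + \left(-11\right)^{3}\right) + 20198} = \sqrt{\left(-91 + 121 - 1331\right) + 20198} = \sqrt{-1301 + 20198} = \sqrt{18897}$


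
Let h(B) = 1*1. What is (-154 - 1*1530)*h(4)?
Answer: -1684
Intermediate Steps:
h(B) = 1
(-154 - 1*1530)*h(4) = (-154 - 1*1530)*1 = (-154 - 1530)*1 = -1684*1 = -1684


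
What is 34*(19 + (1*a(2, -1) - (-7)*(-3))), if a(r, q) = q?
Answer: -102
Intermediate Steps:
34*(19 + (1*a(2, -1) - (-7)*(-3))) = 34*(19 + (1*(-1) - (-7)*(-3))) = 34*(19 + (-1 - 1*21)) = 34*(19 + (-1 - 21)) = 34*(19 - 22) = 34*(-3) = -102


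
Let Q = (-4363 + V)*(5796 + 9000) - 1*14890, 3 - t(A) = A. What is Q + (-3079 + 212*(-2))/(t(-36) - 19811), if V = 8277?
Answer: 1144732646391/19772 ≈ 5.7897e+7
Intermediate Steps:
t(A) = 3 - A
Q = 57896654 (Q = (-4363 + 8277)*(5796 + 9000) - 1*14890 = 3914*14796 - 14890 = 57911544 - 14890 = 57896654)
Q + (-3079 + 212*(-2))/(t(-36) - 19811) = 57896654 + (-3079 + 212*(-2))/((3 - 1*(-36)) - 19811) = 57896654 + (-3079 - 424)/((3 + 36) - 19811) = 57896654 - 3503/(39 - 19811) = 57896654 - 3503/(-19772) = 57896654 - 3503*(-1/19772) = 57896654 + 3503/19772 = 1144732646391/19772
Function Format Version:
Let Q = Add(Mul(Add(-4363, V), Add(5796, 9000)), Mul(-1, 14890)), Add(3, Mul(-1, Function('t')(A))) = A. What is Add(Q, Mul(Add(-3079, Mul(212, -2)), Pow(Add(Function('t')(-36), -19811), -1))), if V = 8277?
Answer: Rational(1144732646391, 19772) ≈ 5.7897e+7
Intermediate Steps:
Function('t')(A) = Add(3, Mul(-1, A))
Q = 57896654 (Q = Add(Mul(Add(-4363, 8277), Add(5796, 9000)), Mul(-1, 14890)) = Add(Mul(3914, 14796), -14890) = Add(57911544, -14890) = 57896654)
Add(Q, Mul(Add(-3079, Mul(212, -2)), Pow(Add(Function('t')(-36), -19811), -1))) = Add(57896654, Mul(Add(-3079, Mul(212, -2)), Pow(Add(Add(3, Mul(-1, -36)), -19811), -1))) = Add(57896654, Mul(Add(-3079, -424), Pow(Add(Add(3, 36), -19811), -1))) = Add(57896654, Mul(-3503, Pow(Add(39, -19811), -1))) = Add(57896654, Mul(-3503, Pow(-19772, -1))) = Add(57896654, Mul(-3503, Rational(-1, 19772))) = Add(57896654, Rational(3503, 19772)) = Rational(1144732646391, 19772)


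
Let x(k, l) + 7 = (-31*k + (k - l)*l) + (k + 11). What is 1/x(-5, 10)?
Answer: 1/4 ≈ 0.25000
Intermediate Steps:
x(k, l) = 4 - 30*k + l*(k - l) (x(k, l) = -7 + ((-31*k + (k - l)*l) + (k + 11)) = -7 + ((-31*k + l*(k - l)) + (11 + k)) = -7 + (11 - 30*k + l*(k - l)) = 4 - 30*k + l*(k - l))
1/x(-5, 10) = 1/(4 - 1*10**2 - 30*(-5) - 5*10) = 1/(4 - 1*100 + 150 - 50) = 1/(4 - 100 + 150 - 50) = 1/4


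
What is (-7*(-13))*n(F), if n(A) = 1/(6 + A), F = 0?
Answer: 91/6 ≈ 15.167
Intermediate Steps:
(-7*(-13))*n(F) = (-7*(-13))/(6 + 0) = 91/6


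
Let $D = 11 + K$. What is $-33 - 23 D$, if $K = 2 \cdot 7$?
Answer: $-608$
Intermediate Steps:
$K = 14$
$D = 25$ ($D = 11 + 14 = 25$)
$-33 - 23 D = -33 - 575 = -608$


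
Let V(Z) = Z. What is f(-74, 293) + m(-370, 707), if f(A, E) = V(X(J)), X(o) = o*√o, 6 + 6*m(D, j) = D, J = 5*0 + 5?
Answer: -188/3 + 5*√5 ≈ -51.486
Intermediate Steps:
J = 5 (J = 0 + 5 = 5)
m(D, j) = -1 + D/6
X(o) = o^(3/2)
f(A, E) = 5*√5 (f(A, E) = 5^(3/2) = 5*√5)
f(-74, 293) + m(-370, 707) = 5*√5 + (-1 + (⅙)*(-370)) = 5*√5 + (-1 - 185/3) = 5*√5 - 188/3 = -188/3 + 5*√5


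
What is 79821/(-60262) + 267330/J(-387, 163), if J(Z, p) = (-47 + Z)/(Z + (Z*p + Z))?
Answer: 73478130566499/1868122 ≈ 3.9333e+7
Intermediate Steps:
J(Z, p) = (-47 + Z)/(2*Z + Z*p) (J(Z, p) = (-47 + Z)/(Z + (Z + Z*p)) = (-47 + Z)/(2*Z + Z*p))
79821/(-60262) + 267330/J(-387, 163) = 79821/(-60262) + 267330/(((-47 - 387)/((-387)*(2 + 163)))) = 79821*(-1/60262) + 267330/((-1/387*(-434)/165)) = -79821/60262 + 267330/((-1/387*1/165*(-434))) = -79821/60262 + 267330/(434/63855) = -79821/60262 + 267330*(63855/434) = -79821/60262 + 1219311225/31 = 73478130566499/1868122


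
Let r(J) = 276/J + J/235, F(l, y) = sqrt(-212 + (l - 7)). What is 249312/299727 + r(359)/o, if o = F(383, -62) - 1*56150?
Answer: 2210356795055799121/2657458074273372576 - 193741*sqrt(41)/132993928188320 ≈ 0.83176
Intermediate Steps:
F(l, y) = sqrt(-219 + l) (F(l, y) = sqrt(-212 + (-7 + l)) = sqrt(-219 + l))
r(J) = 276/J + J/235 (r(J) = 276/J + J*(1/235) = 276/J + J/235)
o = -56150 + 2*sqrt(41) (o = sqrt(-219 + 383) - 1*56150 = sqrt(164) - 56150 = 2*sqrt(41) - 56150 = -56150 + 2*sqrt(41) ≈ -56137.)
249312/299727 + r(359)/o = 249312/299727 + (276/359 + (1/235)*359)/(-56150 + 2*sqrt(41)) = 249312*(1/299727) + (276*(1/359) + 359/235)/(-56150 + 2*sqrt(41)) = 83104/99909 + (276/359 + 359/235)/(-56150 + 2*sqrt(41)) = 83104/99909 + 193741/(84365*(-56150 + 2*sqrt(41)))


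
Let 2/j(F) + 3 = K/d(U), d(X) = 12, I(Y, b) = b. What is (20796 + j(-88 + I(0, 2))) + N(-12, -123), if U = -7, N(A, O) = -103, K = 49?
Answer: 269033/13 ≈ 20695.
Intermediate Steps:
j(F) = 24/13 (j(F) = 2/(-3 + 49/12) = 2/(13/12) = 2*(12/13) = 24/13)
(20796 + j(-88 + I(0, 2))) + N(-12, -123) = (20796 + 24/13) - 103 = 270372/13 - 103 = 269033/13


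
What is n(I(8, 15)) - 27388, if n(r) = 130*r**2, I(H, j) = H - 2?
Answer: -22708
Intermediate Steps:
I(H, j) = -2 + H
n(I(8, 15)) - 27388 = 130*(-2 + 8)**2 - 27388 = 130*6**2 - 27388 = 130*36 - 27388 = 4680 - 27388 = -22708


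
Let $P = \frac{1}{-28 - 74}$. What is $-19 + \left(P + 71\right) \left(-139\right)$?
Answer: $- \frac{1008437}{102} \approx -9886.6$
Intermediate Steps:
$P = - \frac{1}{102}$ ($P = \frac{1}{-102} = - \frac{1}{102} \approx -0.0098039$)
$-19 + \left(P + 71\right) \left(-139\right) = -19 + \left(- \frac{1}{102} + 71\right) \left(-139\right) = -19 + \frac{7241}{102} \left(-139\right) = -19 - \frac{1006499}{102} = - \frac{1008437}{102}$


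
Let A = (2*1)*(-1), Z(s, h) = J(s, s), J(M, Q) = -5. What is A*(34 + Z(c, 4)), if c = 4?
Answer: -58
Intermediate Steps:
Z(s, h) = -5
A = -2 (A = 2*(-1) = -2)
A*(34 + Z(c, 4)) = -2*(34 - 5) = -2*29 = -58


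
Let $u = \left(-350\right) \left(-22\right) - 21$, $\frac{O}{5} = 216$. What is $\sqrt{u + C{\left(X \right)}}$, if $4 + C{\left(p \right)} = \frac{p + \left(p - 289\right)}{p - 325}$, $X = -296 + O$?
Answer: $\frac{2 \sqrt{44932326}}{153} \approx 87.623$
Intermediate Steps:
$O = 1080$ ($O = 5 \cdot 216 = 1080$)
$X = 784$ ($X = -296 + 1080 = 784$)
$u = 7679$ ($u = 7700 - 21 = 7679$)
$C{\left(p \right)} = -4 + \frac{-289 + 2 p}{-325 + p}$ ($C{\left(p \right)} = -4 + \frac{p + \left(p - 289\right)}{p - 325} = -4 + \frac{p + \left(p - 289\right)}{-325 + p} = -4 + \frac{p + \left(-289 + p\right)}{-325 + p} = -4 + \frac{-289 + 2 p}{-325 + p}$)
$\sqrt{u + C{\left(X \right)}} = \sqrt{7679 + \frac{1011 - 1568}{-325 + 784}} = \sqrt{7679 + \frac{1011 - 1568}{459}} = \sqrt{7679 + \frac{1}{459} \left(-557\right)} = \sqrt{7679 - \frac{557}{459}} = \sqrt{\frac{3524104}{459}} = \frac{2 \sqrt{44932326}}{153}$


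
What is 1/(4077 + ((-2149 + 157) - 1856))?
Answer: 1/229 ≈ 0.0043668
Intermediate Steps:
1/(4077 + ((-2149 + 157) - 1856)) = 1/(4077 + (-1992 - 1856)) = 1/(4077 - 3848) = 1/229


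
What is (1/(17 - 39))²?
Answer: 1/484 ≈ 0.0020661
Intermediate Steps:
(1/(17 - 39))² = (1/(-22))² = (-1/22)² = 1/484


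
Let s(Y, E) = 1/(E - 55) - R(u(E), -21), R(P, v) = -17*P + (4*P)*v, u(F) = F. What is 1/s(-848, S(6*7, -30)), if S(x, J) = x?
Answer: 13/55145 ≈ 0.00023574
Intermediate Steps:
R(P, v) = -17*P + 4*P*v
s(Y, E) = 1/(-55 + E) + 101*E (s(Y, E) = 1/(E - 55) - E*(-17 + 4*(-21)) = 1/(-55 + E) - E*(-17 - 84) = 1/(-55 + E) - E*(-101) = 1/(-55 + E) - (-101)*E = 1/(-55 + E) + 101*E)
1/s(-848, S(6*7, -30)) = 1/((1 - 33330*7 + 101*(6*7)²)/(-55 + 6*7)) = 1/((1 - 5555*42 + 101*42²)/(-55 + 42)) = 1/((1 - 233310 + 101*1764)/(-13)) = 1/(-(1 - 233310 + 178164)/13) = 1/(-1/13*(-55145)) = 1/(55145/13) = 13/55145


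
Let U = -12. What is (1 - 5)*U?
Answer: 48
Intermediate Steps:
(1 - 5)*U = (1 - 5)*(-12) = -4*(-12) = 48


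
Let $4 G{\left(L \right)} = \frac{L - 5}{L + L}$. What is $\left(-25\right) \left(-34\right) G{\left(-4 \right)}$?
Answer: $\frac{3825}{16} \approx 239.06$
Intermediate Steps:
$G{\left(L \right)} = \frac{-5 + L}{8 L}$ ($G{\left(L \right)} = \frac{\left(L - 5\right) \frac{1}{L + L}}{4} = \frac{\left(-5 + L\right) \frac{1}{2 L}}{4} = \frac{\frac{1}{2} \frac{1}{L} \left(-5 + L\right)}{4} = \frac{-5 + L}{8 L}$)
$\left(-25\right) \left(-34\right) G{\left(-4 \right)} = \left(-25\right) \left(-34\right) \frac{-5 - 4}{8 \left(-4\right)} = 850 \cdot \frac{1}{8} \left(- \frac{1}{4}\right) \left(-9\right) = 850 \cdot \frac{9}{32} = \frac{3825}{16}$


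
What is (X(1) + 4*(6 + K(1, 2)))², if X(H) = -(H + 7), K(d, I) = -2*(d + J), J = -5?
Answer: 2304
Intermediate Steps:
K(d, I) = 10 - 2*d (K(d, I) = -2*(d - 5) = -2*(-5 + d) = 10 - 2*d)
X(H) = -7 - H (X(H) = -(7 + H) = -7 - H)
(X(1) + 4*(6 + K(1, 2)))² = ((-7 - 1*1) + 4*(6 + (10 - 2*1)))² = ((-7 - 1) + 4*(6 + (10 - 2)))² = (-8 + 4*(6 + 8))² = (-8 + 4*14)² = (-8 + 56)² = 48² = 2304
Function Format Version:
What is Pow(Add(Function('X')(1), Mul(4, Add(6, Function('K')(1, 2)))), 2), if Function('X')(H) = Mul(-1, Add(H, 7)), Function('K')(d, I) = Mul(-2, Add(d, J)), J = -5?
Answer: 2304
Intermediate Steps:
Function('K')(d, I) = Add(10, Mul(-2, d)) (Function('K')(d, I) = Mul(-2, Add(d, -5)) = Mul(-2, Add(-5, d)) = Add(10, Mul(-2, d)))
Function('X')(H) = Add(-7, Mul(-1, H)) (Function('X')(H) = Mul(-1, Add(7, H)) = Add(-7, Mul(-1, H)))
Pow(Add(Function('X')(1), Mul(4, Add(6, Function('K')(1, 2)))), 2) = Pow(Add(Add(-7, Mul(-1, 1)), Mul(4, Add(6, Add(10, Mul(-2, 1))))), 2) = Pow(Add(Add(-7, -1), Mul(4, Add(6, Add(10, -2)))), 2) = Pow(Add(-8, Mul(4, Add(6, 8))), 2) = Pow(Add(-8, Mul(4, 14)), 2) = Pow(Add(-8, 56), 2) = Pow(48, 2) = 2304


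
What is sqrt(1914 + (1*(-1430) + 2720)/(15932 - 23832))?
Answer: sqrt(1194425490)/790 ≈ 43.747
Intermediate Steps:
sqrt(1914 + (1*(-1430) + 2720)/(15932 - 23832)) = sqrt(1914 + (-1430 + 2720)/(-7900)) = sqrt(1914 + 1290*(-1/7900)) = sqrt(1914 - 129/790) = sqrt(1511931/790) = sqrt(1194425490)/790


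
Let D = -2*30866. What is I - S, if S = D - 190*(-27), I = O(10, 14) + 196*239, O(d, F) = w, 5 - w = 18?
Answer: 103433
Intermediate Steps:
w = -13 (w = 5 - 1*18 = 5 - 18 = -13)
O(d, F) = -13
D = -61732
I = 46831 (I = -13 + 196*239 = -13 + 46844 = 46831)
S = -56602 (S = -61732 - 190*(-27) = -61732 - 1*(-5130) = -61732 + 5130 = -56602)
I - S = 46831 - 1*(-56602) = 46831 + 56602 = 103433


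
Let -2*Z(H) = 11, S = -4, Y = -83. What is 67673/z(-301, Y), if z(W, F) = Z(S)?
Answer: -135346/11 ≈ -12304.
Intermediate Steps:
Z(H) = -11/2 (Z(H) = -½*11 = -11/2)
z(W, F) = -11/2
67673/z(-301, Y) = 67673/(-11/2) = 67673*(-2/11) = -135346/11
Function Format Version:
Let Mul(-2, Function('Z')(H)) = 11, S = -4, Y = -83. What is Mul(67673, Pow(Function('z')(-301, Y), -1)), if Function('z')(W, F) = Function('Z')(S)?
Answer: Rational(-135346, 11) ≈ -12304.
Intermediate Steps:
Function('Z')(H) = Rational(-11, 2) (Function('Z')(H) = Mul(Rational(-1, 2), 11) = Rational(-11, 2))
Function('z')(W, F) = Rational(-11, 2)
Mul(67673, Pow(Function('z')(-301, Y), -1)) = Mul(67673, Pow(Rational(-11, 2), -1)) = Mul(67673, Rational(-2, 11)) = Rational(-135346, 11)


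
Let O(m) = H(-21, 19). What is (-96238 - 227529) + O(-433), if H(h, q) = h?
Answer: -323788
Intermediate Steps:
O(m) = -21
(-96238 - 227529) + O(-433) = (-96238 - 227529) - 21 = -323767 - 21 = -323788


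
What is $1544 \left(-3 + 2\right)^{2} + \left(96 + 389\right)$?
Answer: $2029$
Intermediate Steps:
$1544 \left(-3 + 2\right)^{2} + \left(96 + 389\right) = 1544 \left(-1\right)^{2} + 485 = 1544 \cdot 1 + 485 = 1544 + 485 = 2029$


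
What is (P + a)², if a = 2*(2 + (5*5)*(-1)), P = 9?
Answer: 1369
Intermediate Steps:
a = -46 (a = 2*(2 + 25*(-1)) = 2*(2 - 25) = 2*(-23) = -46)
(P + a)² = (9 - 46)² = (-37)² = 1369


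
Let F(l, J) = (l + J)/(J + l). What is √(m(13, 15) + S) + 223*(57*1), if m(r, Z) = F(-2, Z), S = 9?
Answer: 12711 + √10 ≈ 12714.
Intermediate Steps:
F(l, J) = 1 (F(l, J) = (J + l)/(J + l) = 1)
m(r, Z) = 1
√(m(13, 15) + S) + 223*(57*1) = √(1 + 9) + 223*(57*1) = √10 + 223*57 = √10 + 12711 = 12711 + √10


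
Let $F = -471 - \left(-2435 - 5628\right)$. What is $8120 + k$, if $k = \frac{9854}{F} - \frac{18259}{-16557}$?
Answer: $\frac{39268916011}{4834644} \approx 8122.4$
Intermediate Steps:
$F = 7592$ ($F = -471 - \left(-2435 - 5628\right) = -471 - -8063 = -471 + 8063 = 7592$)
$k = \frac{11606731}{4834644}$ ($k = \frac{9854}{7592} - \frac{18259}{-16557} = 9854 \cdot \frac{1}{7592} - - \frac{18259}{16557} = \frac{379}{292} + \frac{18259}{16557} = \frac{11606731}{4834644} \approx 2.4007$)
$8120 + k = 8120 + \frac{11606731}{4834644} = \frac{39268916011}{4834644}$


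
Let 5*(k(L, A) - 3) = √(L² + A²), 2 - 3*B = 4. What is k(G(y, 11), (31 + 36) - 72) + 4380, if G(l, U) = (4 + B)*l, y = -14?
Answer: 4383 + √793/3 ≈ 4392.4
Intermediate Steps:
B = -⅔ (B = ⅔ - ⅓*4 = ⅔ - 4/3 = -⅔ ≈ -0.66667)
G(l, U) = 10*l/3 (G(l, U) = (4 - ⅔)*l = 10*l/3)
k(L, A) = 3 + √(A² + L²)/5 (k(L, A) = 3 + √(L² + A²)/5 = 3 + √(A² + L²)/5)
k(G(y, 11), (31 + 36) - 72) + 4380 = (3 + √(((31 + 36) - 72)² + ((10/3)*(-14))²)/5) + 4380 = (3 + √((67 - 72)² + (-140/3)²)/5) + 4380 = (3 + √((-5)² + 19600/9)/5) + 4380 = (3 + √(25 + 19600/9)/5) + 4380 = (3 + √(19825/9)/5) + 4380 = (3 + (5*√793/3)/5) + 4380 = (3 + √793/3) + 4380 = 4383 + √793/3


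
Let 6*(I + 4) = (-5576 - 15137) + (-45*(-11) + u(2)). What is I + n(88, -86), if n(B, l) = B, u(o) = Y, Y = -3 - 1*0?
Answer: -19717/6 ≈ -3286.2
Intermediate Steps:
Y = -3 (Y = -3 + 0 = -3)
u(o) = -3
I = -20245/6 (I = -4 + ((-5576 - 15137) + (-45*(-11) - 3))/6 = -4 + (-20713 + (495 - 3))/6 = -4 + (-20713 + 492)/6 = -4 + (⅙)*(-20221) = -4 - 20221/6 = -20245/6 ≈ -3374.2)
I + n(88, -86) = -20245/6 + 88 = -19717/6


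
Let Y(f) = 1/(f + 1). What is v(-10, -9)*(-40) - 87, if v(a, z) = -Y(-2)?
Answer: -127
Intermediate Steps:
Y(f) = 1/(1 + f)
v(a, z) = 1 (v(a, z) = -1/(1 - 2) = -1/(-1) = -1*(-1) = 1)
v(-10, -9)*(-40) - 87 = 1*(-40) - 87 = -40 - 87 = -127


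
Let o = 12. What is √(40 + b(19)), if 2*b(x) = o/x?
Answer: √14554/19 ≈ 6.3495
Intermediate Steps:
b(x) = 6/x (b(x) = (12/x)/2 = 6/x)
√(40 + b(19)) = √(40 + 6/19) = √(766/19) = √14554/19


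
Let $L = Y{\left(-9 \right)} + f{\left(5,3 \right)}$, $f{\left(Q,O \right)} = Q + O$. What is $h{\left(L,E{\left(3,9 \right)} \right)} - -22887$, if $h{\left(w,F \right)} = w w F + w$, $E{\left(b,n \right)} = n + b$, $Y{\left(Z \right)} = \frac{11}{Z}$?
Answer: $\frac{633016}{27} \approx 23445.0$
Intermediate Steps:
$E{\left(b,n \right)} = b + n$
$f{\left(Q,O \right)} = O + Q$
$L = \frac{61}{9}$ ($L = \frac{11}{-9} + \left(3 + 5\right) = 11 \left(- \frac{1}{9}\right) + 8 = - \frac{11}{9} + 8 = \frac{61}{9} \approx 6.7778$)
$h{\left(w,F \right)} = w + F w^{2}$ ($h{\left(w,F \right)} = w^{2} F + w = F w^{2} + w = w + F w^{2}$)
$h{\left(L,E{\left(3,9 \right)} \right)} - -22887 = \frac{61 \left(1 + \left(3 + 9\right) \frac{61}{9}\right)}{9} - -22887 = \frac{61 \left(1 + 12 \cdot \frac{61}{9}\right)}{9} + 22887 = \frac{61 \left(1 + \frac{244}{3}\right)}{9} + 22887 = \frac{61}{9} \cdot \frac{247}{3} + 22887 = \frac{15067}{27} + 22887 = \frac{633016}{27}$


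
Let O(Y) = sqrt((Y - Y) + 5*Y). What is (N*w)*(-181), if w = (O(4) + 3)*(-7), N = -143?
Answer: -543543 - 362362*sqrt(5) ≈ -1.3538e+6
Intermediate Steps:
O(Y) = sqrt(5)*sqrt(Y) (O(Y) = sqrt(0 + 5*Y) = sqrt(5*Y) = sqrt(5)*sqrt(Y))
w = -21 - 14*sqrt(5) (w = (sqrt(5)*sqrt(4) + 3)*(-7) = (sqrt(5)*2 + 3)*(-7) = (2*sqrt(5) + 3)*(-7) = (3 + 2*sqrt(5))*(-7) = -21 - 14*sqrt(5) ≈ -52.305)
(N*w)*(-181) = -143*(-21 - 14*sqrt(5))*(-181) = (3003 + 2002*sqrt(5))*(-181) = -543543 - 362362*sqrt(5)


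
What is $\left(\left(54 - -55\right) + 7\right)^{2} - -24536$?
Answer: $37992$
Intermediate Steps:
$\left(\left(54 - -55\right) + 7\right)^{2} - -24536 = \left(\left(54 + 55\right) + 7\right)^{2} + 24536 = \left(109 + 7\right)^{2} + 24536 = 116^{2} + 24536 = 13456 + 24536 = 37992$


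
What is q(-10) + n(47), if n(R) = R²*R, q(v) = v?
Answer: 103813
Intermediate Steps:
n(R) = R³
q(-10) + n(47) = -10 + 47³ = -10 + 103823 = 103813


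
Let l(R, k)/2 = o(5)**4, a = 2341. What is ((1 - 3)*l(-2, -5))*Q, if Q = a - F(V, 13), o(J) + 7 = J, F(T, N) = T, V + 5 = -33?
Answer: -152256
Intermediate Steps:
V = -38 (V = -5 - 33 = -38)
o(J) = -7 + J
Q = 2379 (Q = 2341 - 1*(-38) = 2341 + 38 = 2379)
l(R, k) = 32 (l(R, k) = 2*(-7 + 5)**4 = 2*(-2)**4 = 2*16 = 32)
((1 - 3)*l(-2, -5))*Q = ((1 - 3)*32)*2379 = -2*32*2379 = -64*2379 = -152256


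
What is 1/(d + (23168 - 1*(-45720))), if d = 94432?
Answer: 1/163320 ≈ 6.1230e-6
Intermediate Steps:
1/(d + (23168 - 1*(-45720))) = 1/(94432 + (23168 - 1*(-45720))) = 1/(94432 + (23168 + 45720)) = 1/(94432 + 68888) = 1/163320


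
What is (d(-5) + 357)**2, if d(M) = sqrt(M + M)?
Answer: (357 + I*sqrt(10))**2 ≈ 1.2744e+5 + 2257.9*I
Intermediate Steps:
d(M) = sqrt(2)*sqrt(M) (d(M) = sqrt(2*M) = sqrt(2)*sqrt(M))
(d(-5) + 357)**2 = (sqrt(2)*sqrt(-5) + 357)**2 = (sqrt(2)*(I*sqrt(5)) + 357)**2 = (I*sqrt(10) + 357)**2 = (357 + I*sqrt(10))**2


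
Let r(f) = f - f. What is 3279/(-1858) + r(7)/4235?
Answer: -3279/1858 ≈ -1.7648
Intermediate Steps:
r(f) = 0
3279/(-1858) + r(7)/4235 = 3279/(-1858) + 0/4235 = 3279*(-1/1858) + 0*(1/4235) = -3279/1858 + 0 = -3279/1858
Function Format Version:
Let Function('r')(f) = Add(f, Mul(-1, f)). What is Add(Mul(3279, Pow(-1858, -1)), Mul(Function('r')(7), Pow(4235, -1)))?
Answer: Rational(-3279, 1858) ≈ -1.7648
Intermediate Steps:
Function('r')(f) = 0
Add(Mul(3279, Pow(-1858, -1)), Mul(Function('r')(7), Pow(4235, -1))) = Add(Mul(3279, Pow(-1858, -1)), Mul(0, Pow(4235, -1))) = Add(Mul(3279, Rational(-1, 1858)), Mul(0, Rational(1, 4235))) = Add(Rational(-3279, 1858), 0) = Rational(-3279, 1858)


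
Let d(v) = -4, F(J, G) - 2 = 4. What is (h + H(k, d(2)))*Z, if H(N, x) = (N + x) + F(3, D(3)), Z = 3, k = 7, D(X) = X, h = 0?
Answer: 27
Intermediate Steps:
F(J, G) = 6 (F(J, G) = 2 + 4 = 6)
H(N, x) = 6 + N + x (H(N, x) = (N + x) + 6 = 6 + N + x)
(h + H(k, d(2)))*Z = (0 + (6 + 7 - 4))*3 = (0 + 9)*3 = 9*3 = 27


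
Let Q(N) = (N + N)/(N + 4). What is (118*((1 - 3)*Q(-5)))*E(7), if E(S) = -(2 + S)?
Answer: 21240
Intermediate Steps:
Q(N) = 2*N/(4 + N) (Q(N) = (2*N)/(4 + N) = 2*N/(4 + N))
E(S) = -2 - S
(118*((1 - 3)*Q(-5)))*E(7) = (118*((1 - 3)*(2*(-5)/(4 - 5))))*(-2 - 1*7) = (118*(-4*(-5)/(-1)))*(-2 - 7) = (118*(-4*(-5)*(-1)))*(-9) = (118*(-2*10))*(-9) = (118*(-20))*(-9) = -2360*(-9) = 21240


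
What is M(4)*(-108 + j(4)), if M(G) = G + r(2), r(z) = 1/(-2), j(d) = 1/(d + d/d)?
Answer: -3773/10 ≈ -377.30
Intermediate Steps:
j(d) = 1/(1 + d) (j(d) = 1/(d + 1) = 1/(1 + d))
r(z) = -1/2
M(G) = -1/2 + G (M(G) = G - 1/2 = -1/2 + G)
M(4)*(-108 + j(4)) = (-1/2 + 4)*(-108 + 1/(1 + 4)) = 7*(-108 + 1/5)/2 = (7/2)*(-539/5) = -3773/10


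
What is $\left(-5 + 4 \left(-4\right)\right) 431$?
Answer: $-9051$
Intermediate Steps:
$\left(-5 + 4 \left(-4\right)\right) 431 = \left(-5 - 16\right) 431 = \left(-21\right) 431 = -9051$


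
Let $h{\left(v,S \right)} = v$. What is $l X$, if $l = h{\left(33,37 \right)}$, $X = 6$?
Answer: $198$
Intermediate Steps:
$l = 33$
$l X = 33 \cdot 6 = 198$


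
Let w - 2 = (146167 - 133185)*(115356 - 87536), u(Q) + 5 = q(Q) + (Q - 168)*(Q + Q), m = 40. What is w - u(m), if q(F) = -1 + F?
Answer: 361169448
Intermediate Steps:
u(Q) = -6 + Q + 2*Q*(-168 + Q) (u(Q) = -5 + ((-1 + Q) + (Q - 168)*(Q + Q)) = -5 + ((-1 + Q) + (-168 + Q)*(2*Q)) = -5 + ((-1 + Q) + 2*Q*(-168 + Q)) = -5 + (-1 + Q + 2*Q*(-168 + Q)) = -6 + Q + 2*Q*(-168 + Q))
w = 361159242 (w = 2 + (146167 - 133185)*(115356 - 87536) = 2 + 12982*27820 = 2 + 361159240 = 361159242)
w - u(m) = 361159242 - (-6 - 335*40 + 2*40**2) = 361159242 - (-6 - 13400 + 2*1600) = 361159242 - (-6 - 13400 + 3200) = 361159242 - 1*(-10206) = 361159242 + 10206 = 361169448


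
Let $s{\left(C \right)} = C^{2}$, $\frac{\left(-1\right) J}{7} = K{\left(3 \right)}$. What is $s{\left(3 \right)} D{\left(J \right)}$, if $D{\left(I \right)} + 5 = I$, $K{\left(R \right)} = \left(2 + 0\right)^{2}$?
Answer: $-297$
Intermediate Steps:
$K{\left(R \right)} = 4$ ($K{\left(R \right)} = 2^{2} = 4$)
$J = -28$ ($J = \left(-7\right) 4 = -28$)
$D{\left(I \right)} = -5 + I$
$s{\left(3 \right)} D{\left(J \right)} = 3^{2} \left(-5 - 28\right) = 9 \left(-33\right) = -297$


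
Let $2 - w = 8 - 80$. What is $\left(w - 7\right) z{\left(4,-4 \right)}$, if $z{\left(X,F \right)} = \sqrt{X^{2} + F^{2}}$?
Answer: $268 \sqrt{2} \approx 379.01$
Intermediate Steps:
$z{\left(X,F \right)} = \sqrt{F^{2} + X^{2}}$
$w = 74$ ($w = 2 - \left(8 - 80\right) = 2 - -72 = 2 + 72 = 74$)
$\left(w - 7\right) z{\left(4,-4 \right)} = \left(74 - 7\right) \sqrt{\left(-4\right)^{2} + 4^{2}} = 67 \sqrt{16 + 16} = 67 \sqrt{32} = 67 \cdot 4 \sqrt{2} = 268 \sqrt{2}$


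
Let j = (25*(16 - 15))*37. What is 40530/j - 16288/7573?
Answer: 58373458/1401005 ≈ 41.665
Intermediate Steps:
j = 925 (j = (25*1)*37 = 25*37 = 925)
40530/j - 16288/7573 = 40530/925 - 16288/7573 = 40530*(1/925) - 16288*1/7573 = 8106/185 - 16288/7573 = 58373458/1401005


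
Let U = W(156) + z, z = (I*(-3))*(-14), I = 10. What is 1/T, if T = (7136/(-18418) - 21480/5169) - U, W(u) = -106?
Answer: -15867107/5054355702 ≈ -0.0031393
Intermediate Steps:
z = 420 (z = (10*(-3))*(-14) = -30*(-14) = 420)
U = 314 (U = -106 + 420 = 314)
T = -5054355702/15867107 (T = (7136/(-18418) - 21480/5169) - 1*314 = (7136*(-1/18418) - 21480*1/5169) - 314 = (-3568/9209 - 7160/1723) - 314 = -72084104/15867107 - 314 = -5054355702/15867107 ≈ -318.54)
1/T = 1/(-5054355702/15867107) = -15867107/5054355702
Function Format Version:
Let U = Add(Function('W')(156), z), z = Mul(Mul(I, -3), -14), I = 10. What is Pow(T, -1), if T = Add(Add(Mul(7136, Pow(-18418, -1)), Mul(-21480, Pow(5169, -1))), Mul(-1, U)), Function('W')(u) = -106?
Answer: Rational(-15867107, 5054355702) ≈ -0.0031393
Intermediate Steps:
z = 420 (z = Mul(Mul(10, -3), -14) = Mul(-30, -14) = 420)
U = 314 (U = Add(-106, 420) = 314)
T = Rational(-5054355702, 15867107) (T = Add(Add(Mul(7136, Pow(-18418, -1)), Mul(-21480, Pow(5169, -1))), Mul(-1, 314)) = Add(Add(Mul(7136, Rational(-1, 18418)), Mul(-21480, Rational(1, 5169))), -314) = Add(Add(Rational(-3568, 9209), Rational(-7160, 1723)), -314) = Add(Rational(-72084104, 15867107), -314) = Rational(-5054355702, 15867107) ≈ -318.54)
Pow(T, -1) = Pow(Rational(-5054355702, 15867107), -1) = Rational(-15867107, 5054355702)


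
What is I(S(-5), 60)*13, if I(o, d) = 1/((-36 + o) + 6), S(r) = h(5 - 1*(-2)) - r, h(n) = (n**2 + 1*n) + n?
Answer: 13/38 ≈ 0.34211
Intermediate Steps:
h(n) = n**2 + 2*n (h(n) = (n**2 + n) + n = (n + n**2) + n = n**2 + 2*n)
S(r) = 63 - r (S(r) = (5 - 1*(-2))*(2 + (5 - 1*(-2))) - r = (5 + 2)*(2 + (5 + 2)) - r = 7*(2 + 7) - r = 7*9 - r = 63 - r)
I(o, d) = 1/(-30 + o)
I(S(-5), 60)*13 = 13/(-30 + (63 - 1*(-5))) = 13/(-30 + (63 + 5)) = 13/(-30 + 68) = 13/38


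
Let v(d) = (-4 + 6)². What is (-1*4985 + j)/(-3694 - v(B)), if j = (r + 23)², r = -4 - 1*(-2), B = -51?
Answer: 2272/1849 ≈ 1.2288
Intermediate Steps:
r = -2 (r = -4 + 2 = -2)
v(d) = 4 (v(d) = 2² = 4)
j = 441 (j = (-2 + 23)² = 21² = 441)
(-1*4985 + j)/(-3694 - v(B)) = (-1*4985 + 441)/(-3694 - 1*4) = (-4985 + 441)/(-3694 - 4) = -4544/(-3698) = -4544*(-1/3698) = 2272/1849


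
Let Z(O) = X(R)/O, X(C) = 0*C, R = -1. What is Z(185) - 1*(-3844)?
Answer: 3844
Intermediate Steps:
X(C) = 0
Z(O) = 0 (Z(O) = 0/O = 0)
Z(185) - 1*(-3844) = 0 - 1*(-3844) = 0 + 3844 = 3844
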